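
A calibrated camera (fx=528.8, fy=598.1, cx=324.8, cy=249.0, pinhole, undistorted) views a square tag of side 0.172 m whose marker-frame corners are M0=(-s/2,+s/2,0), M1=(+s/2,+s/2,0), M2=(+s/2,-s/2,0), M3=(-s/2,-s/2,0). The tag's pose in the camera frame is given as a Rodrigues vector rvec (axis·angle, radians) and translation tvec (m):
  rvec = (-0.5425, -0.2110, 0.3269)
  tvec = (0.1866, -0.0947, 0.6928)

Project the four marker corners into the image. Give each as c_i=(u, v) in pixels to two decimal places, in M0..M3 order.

c0=(395.79, 196.31) c1=(522.25, 254.01) c2=(528.05, 142.50) c3=(417.74, 89.20)

Intrinsics K: fx=528.8, fy=598.1, cx=324.8, cy=249.0
Marker side s = 0.172 m; corners in marker frame (Z=0):
  M0 = (-0.0860, +0.0860, 0)
  M1 = (+0.0860, +0.0860, 0)
  M2 = (+0.0860, -0.0860, 0)
  M3 = (-0.0860, -0.0860, 0)
rvec = (-0.5425, -0.2110, 0.3269), |rvec| = θ = 0.66760 rad = 38.251°
Rodrigues: sinθ=0.61910, 1−cosθ=0.21469; R = I + sinθ·[k]× + (1−cosθ)·[k]×²:
    [+0.92708 -0.24801 -0.28110]
    [+0.35829 +0.80676 +0.46986]
    [+0.11025 -0.53632 +0.83679]
t = (0.1866, -0.0947, 0.6928) m
M0: Pc = R·M0+t = (+0.08554, -0.05613, +0.63720); u = 528.8·(+0.08554)/0.63720 + 324.8 = 395.7903, v = 598.1·(-0.05613)/0.63720 + 249.0 = 196.3119
M1: Pc = R·M1+t = (+0.24500, +0.00549, +0.65616); u = 528.8·(+0.24500)/0.65616 + 324.8 = 522.2460, v = 598.1·(+0.00549)/0.65616 + 249.0 = 254.0079
M2: Pc = R·M2+t = (+0.28766, -0.13327, +0.74840); u = 528.8·(+0.28766)/0.74840 + 324.8 = 528.0504, v = 598.1·(-0.13327)/0.74840 + 249.0 = 142.4968
M3: Pc = R·M3+t = (+0.12820, -0.19489, +0.72944); u = 528.8·(+0.12820)/0.72944 + 324.8 = 417.7373, v = 598.1·(-0.19489)/0.72944 + 249.0 = 89.1982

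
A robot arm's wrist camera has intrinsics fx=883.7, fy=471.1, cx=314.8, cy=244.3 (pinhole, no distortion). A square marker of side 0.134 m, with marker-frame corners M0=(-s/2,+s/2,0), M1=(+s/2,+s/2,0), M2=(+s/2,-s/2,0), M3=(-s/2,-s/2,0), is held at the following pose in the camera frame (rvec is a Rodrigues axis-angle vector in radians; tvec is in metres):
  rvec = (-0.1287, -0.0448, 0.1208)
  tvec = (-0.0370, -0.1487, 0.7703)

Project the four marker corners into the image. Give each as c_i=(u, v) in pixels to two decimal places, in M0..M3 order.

Intrinsics K: fx=883.7, fy=471.1, cx=314.8, cy=244.3
Marker side s = 0.134 m; corners in marker frame (Z=0):
  M0 = (-0.0670, +0.0670, 0)
  M1 = (+0.0670, +0.0670, 0)
  M2 = (+0.0670, -0.0670, 0)
  M3 = (-0.0670, -0.0670, 0)
rvec = (-0.1287, -0.0448, 0.1208), |rvec| = θ = 0.18211 rad = 10.434°
Rodrigues: sinθ=0.18110, 1−cosθ=0.01654; R = I + sinθ·[k]× + (1−cosθ)·[k]×²:
    [+0.99172 -0.11726 -0.05230]
    [+0.12301 +0.98446 +0.12529]
    [+0.03680 -0.13069 +0.99074]
t = (-0.0370, -0.1487, 0.7703) m
M0: Pc = R·M0+t = (-0.11130, -0.09098, +0.75908); u = 883.7·(-0.11130)/0.75908 + 314.8 = 185.2253, v = 471.1·(-0.09098)/0.75908 + 244.3 = 187.8344
M1: Pc = R·M1+t = (+0.02159, -0.07450, +0.76401); u = 883.7·(+0.02159)/0.76401 + 314.8 = 339.7713, v = 471.1·(-0.07450)/0.76401 + 244.3 = 198.3626
M2: Pc = R·M2+t = (+0.03730, -0.20642, +0.78152); u = 883.7·(+0.03730)/0.78152 + 314.8 = 356.9787, v = 471.1·(-0.20642)/0.78152 + 244.3 = 119.8718
M3: Pc = R·M3+t = (-0.09559, -0.22290, +0.77659); u = 883.7·(-0.09559)/0.77659 + 314.8 = 206.0270, v = 471.1·(-0.22290)/0.77659 + 244.3 = 109.0826

c0=(185.23, 187.83) c1=(339.77, 198.36) c2=(356.98, 119.87) c3=(206.03, 109.08)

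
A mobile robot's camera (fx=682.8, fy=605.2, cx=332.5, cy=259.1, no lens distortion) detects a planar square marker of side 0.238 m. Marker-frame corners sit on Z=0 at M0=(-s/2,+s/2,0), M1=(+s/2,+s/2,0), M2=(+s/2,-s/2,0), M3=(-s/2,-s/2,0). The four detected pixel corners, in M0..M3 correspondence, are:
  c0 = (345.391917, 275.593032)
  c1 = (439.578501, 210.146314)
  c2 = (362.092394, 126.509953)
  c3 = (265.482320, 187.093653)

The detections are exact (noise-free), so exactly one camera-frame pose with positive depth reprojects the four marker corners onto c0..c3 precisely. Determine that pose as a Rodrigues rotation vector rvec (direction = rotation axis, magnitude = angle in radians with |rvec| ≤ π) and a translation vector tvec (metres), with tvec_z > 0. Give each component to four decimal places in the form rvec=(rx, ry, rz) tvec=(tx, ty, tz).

Intrinsics K: fx=682.8, fy=605.2, cx=332.5, cy=259.1
Marker side s = 0.238 m; corners in marker frame (Z=0):
  M0 = (-0.1190, +0.1190, 0)
  M1 = (+0.1190, +0.1190, 0)
  M2 = (+0.1190, -0.1190, 0)
  M3 = (-0.1190, -0.1190, 0)
Detected image corners:
  c0 = (345.391917, 275.593032) px
  c1 = (439.578501, 210.146314) px
  c2 = (362.092394, 126.509953) px
  c3 = (265.482320, 187.093653) px
Planar DLT: solve 8×8 A·h = b for H (H[2,2]=1):
  H  [+470.33984 +310.92658 +353.99284]
  H  [-225.38836 +350.28923 +198.81363]
  H  [+0.19673 -0.05555 +1.00000]
B = K⁻¹H; ‖b₁‖=0.773901, ‖b₂‖=0.773901; λ = 2/(‖b₁‖+‖b₂‖) = 1.292155, sign → tz>0 ⇒ λ=+1.292155
r₁ = λ·B[:,0] = (+0.76630,-0.59006,+0.25421); r₂ = λ·B[:,1] = (+0.62336,+0.77863,-0.07178)
r₃ = r₁×r₂ = (-0.15558,+0.21347,+0.96448); SVD([r₁ r₂ r₃]) → R = UVᵀ:
  R  [+0.76630 +0.62336 -0.15558]
  R  [-0.59006 +0.77863 +0.21347]
  R  [+0.25421 -0.07178 +0.96448]
t = (+0.04067, -0.12872, +1.29216) m
tr R = 2.509410; θ = arccos((tr R − 1)/2) = 0.715592 rad = 41.000°
axis k = ((R−Rᵀ)₃₂, (R−Rᵀ)₁₃, (R−Rᵀ)₂₁) / (2 sinθ) = (-0.217396, -0.312306, -0.924772)
rvec = θ·k = (-0.155567, -0.223483, -0.661759)

rvec=(-0.1556, -0.2235, -0.6618) tvec=(0.0407, -0.1287, 1.2922)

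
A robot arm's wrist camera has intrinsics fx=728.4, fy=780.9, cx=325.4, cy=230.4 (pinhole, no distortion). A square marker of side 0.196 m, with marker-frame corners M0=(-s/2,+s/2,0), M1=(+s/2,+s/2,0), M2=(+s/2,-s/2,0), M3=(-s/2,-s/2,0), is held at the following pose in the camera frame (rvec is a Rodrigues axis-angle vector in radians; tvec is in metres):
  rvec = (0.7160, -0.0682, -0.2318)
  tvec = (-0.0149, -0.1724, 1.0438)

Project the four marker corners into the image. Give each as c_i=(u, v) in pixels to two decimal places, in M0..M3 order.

Intrinsics K: fx=728.4, fy=780.9, cx=325.4, cy=230.4
Marker side s = 0.196 m; corners in marker frame (Z=0):
  M0 = (-0.0980, +0.0980, 0)
  M1 = (+0.0980, +0.0980, 0)
  M2 = (+0.0980, -0.0980, 0)
  M3 = (-0.0980, -0.0980, 0)
rvec = (0.7160, -0.0682, -0.2318), |rvec| = θ = 0.75567 rad = 43.297°
Rodrigues: sinθ=0.68578, 1−cosθ=0.27219; R = I + sinθ·[k]× + (1−cosθ)·[k]×²:
    [+0.97217 +0.18708 -0.14100]
    [-0.23364 +0.73003 -0.64224]
    [-0.01722 +0.65731 +0.75342]
t = (-0.0149, -0.1724, 1.0438) m
M0: Pc = R·M0+t = (-0.09184, -0.07796, +1.10990); u = 728.4·(-0.09184)/1.10990 + 325.4 = 265.1288, v = 780.9·(-0.07796)/1.10990 + 230.4 = 175.5487
M1: Pc = R·M1+t = (+0.09871, -0.12375, +1.10653); u = 728.4·(+0.09871)/1.10653 + 325.4 = 390.3764, v = 780.9·(-0.12375)/1.10653 + 230.4 = 143.0646
M2: Pc = R·M2+t = (+0.06204, -0.26684, +0.97770); u = 728.4·(+0.06204)/0.97770 + 325.4 = 371.6197, v = 780.9·(-0.26684)/0.97770 + 230.4 = 17.2718
M3: Pc = R·M3+t = (-0.12851, -0.22105, +0.98107); u = 728.4·(-0.12851)/0.98107 + 325.4 = 229.9894, v = 780.9·(-0.22105)/0.98107 + 230.4 = 54.4543

c0=(265.13, 175.55) c1=(390.38, 143.06) c2=(371.62, 17.27) c3=(229.99, 54.45)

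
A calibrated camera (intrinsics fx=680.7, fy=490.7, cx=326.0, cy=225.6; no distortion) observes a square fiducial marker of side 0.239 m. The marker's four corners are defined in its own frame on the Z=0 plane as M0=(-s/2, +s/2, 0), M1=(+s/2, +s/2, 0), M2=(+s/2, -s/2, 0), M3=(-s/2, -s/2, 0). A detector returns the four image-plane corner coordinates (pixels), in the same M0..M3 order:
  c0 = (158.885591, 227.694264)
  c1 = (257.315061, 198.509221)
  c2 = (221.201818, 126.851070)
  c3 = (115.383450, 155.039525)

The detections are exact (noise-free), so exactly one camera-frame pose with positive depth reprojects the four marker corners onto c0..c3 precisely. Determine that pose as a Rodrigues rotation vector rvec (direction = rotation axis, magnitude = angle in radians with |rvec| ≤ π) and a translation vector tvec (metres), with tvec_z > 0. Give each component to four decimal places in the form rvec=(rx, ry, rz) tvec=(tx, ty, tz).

rvec=(0.3274, -0.3047, -0.3601) tvec=(-0.2997, -0.1458, 1.4967)

Intrinsics K: fx=680.7, fy=490.7, cx=326.0, cy=225.6
Marker side s = 0.239 m; corners in marker frame (Z=0):
  M0 = (-0.1195, +0.1195, 0)
  M1 = (+0.1195, +0.1195, 0)
  M2 = (+0.1195, -0.1195, 0)
  M3 = (-0.1195, -0.1195, 0)
Detected image corners:
  c0 = (158.885591, 227.694264) px
  c1 = (257.315061, 198.509221) px
  c2 = (221.201818, 126.851070) px
  c3 = (115.383450, 155.039525) px
Planar DLT: solve 8×8 A·h = b for H (H[2,2]=1):
  H  [+455.87604 +211.93219 +189.71468]
  H  [-92.78455 +344.81847 +177.80511]
  H  [+0.15424 +0.24261 +1.00000]
B = K⁻¹H; ‖b₁‖=0.668150, ‖b₂‖=0.668150; λ = 2/(‖b₁‖+‖b₂‖) = 1.496671, sign → tz>0 ⇒ λ=+1.496671
r₁ = λ·B[:,0] = (+0.89179,-0.38913,+0.23085); r₂ = λ·B[:,1] = (+0.29208,+0.88478,+0.36310)
r₃ = r₁×r₂ = (-0.34554,-0.25638,+0.90270); SVD([r₁ r₂ r₃]) → R = UVᵀ:
  R  [+0.89179 +0.29208 -0.34554]
  R  [-0.38913 +0.88478 -0.25638]
  R  [+0.23085 +0.36310 +0.90270]
t = (-0.29965, -0.14578, +1.49667) m
tr R = 2.679272; θ = arccos((tr R − 1)/2) = 0.574183 rad = 32.898°
axis k = ((R−Rᵀ)₃₂, (R−Rᵀ)₁₃, (R−Rᵀ)₂₁) / (2 sinθ) = (+0.570273, -0.530601, -0.627098)
rvec = θ·k = (+0.327441, -0.304662, -0.360069)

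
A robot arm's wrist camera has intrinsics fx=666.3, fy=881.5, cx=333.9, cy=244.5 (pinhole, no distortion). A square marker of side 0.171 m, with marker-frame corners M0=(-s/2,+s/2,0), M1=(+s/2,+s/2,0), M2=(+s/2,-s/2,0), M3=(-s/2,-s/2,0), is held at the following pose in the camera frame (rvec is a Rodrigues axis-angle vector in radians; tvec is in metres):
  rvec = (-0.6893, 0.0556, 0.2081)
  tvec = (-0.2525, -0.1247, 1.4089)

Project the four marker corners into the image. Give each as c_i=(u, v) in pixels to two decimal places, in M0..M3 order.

c0=(161.21, 196.00) c1=(241.40, 214.55) c2=(264.60, 138.72) c3=(189.90, 122.56)

Intrinsics K: fx=666.3, fy=881.5, cx=333.9, cy=244.5
Marker side s = 0.171 m; corners in marker frame (Z=0):
  M0 = (-0.0855, +0.0855, 0)
  M1 = (+0.0855, +0.0855, 0)
  M2 = (+0.0855, -0.0855, 0)
  M3 = (-0.0855, -0.0855, 0)
rvec = (-0.6893, 0.0556, 0.2081), |rvec| = θ = 0.72217 rad = 41.377°
Rodrigues: sinθ=0.66102, 1−cosθ=0.24963; R = I + sinθ·[k]× + (1−cosθ)·[k]×²:
    [+0.97779 -0.20882 -0.01777]
    [+0.17213 +0.75185 +0.63647]
    [-0.11955 -0.62539 +0.77110]
t = (-0.2525, -0.1247, 1.4089) m
M0: Pc = R·M0+t = (-0.35396, -0.07513, +1.36565); u = 666.3·(-0.35396)/1.36565 + 333.9 = 161.2054, v = 881.5·(-0.07513)/1.36565 + 244.5 = 196.0025
M1: Pc = R·M1+t = (-0.18675, -0.04570, +1.34521); u = 666.3·(-0.18675)/1.34521 + 333.9 = 241.3987, v = 881.5·(-0.04570)/1.34521 + 244.5 = 214.5538
M2: Pc = R·M2+t = (-0.15104, -0.17427, +1.45215); u = 666.3·(-0.15104)/1.45215 + 333.9 = 264.5952, v = 881.5·(-0.17427)/1.45215 + 244.5 = 138.7151
M3: Pc = R·M3+t = (-0.31825, -0.20370, +1.47259); u = 666.3·(-0.31825)/1.47259 + 333.9 = 189.9036, v = 881.5·(-0.20370)/1.47259 + 244.5 = 122.5639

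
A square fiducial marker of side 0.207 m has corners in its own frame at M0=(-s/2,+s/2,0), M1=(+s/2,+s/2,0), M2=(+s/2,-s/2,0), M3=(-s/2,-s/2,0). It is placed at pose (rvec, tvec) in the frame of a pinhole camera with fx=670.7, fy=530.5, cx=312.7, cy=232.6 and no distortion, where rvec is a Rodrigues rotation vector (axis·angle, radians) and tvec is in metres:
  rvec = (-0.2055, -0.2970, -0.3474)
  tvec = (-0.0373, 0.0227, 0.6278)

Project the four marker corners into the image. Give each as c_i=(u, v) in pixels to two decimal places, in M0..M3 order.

c0=(205.48, 369.28) c1=(409.48, 303.72) c2=(330.61, 151.05) c3=(128.19, 196.79)

Intrinsics K: fx=670.7, fy=530.5, cx=312.7, cy=232.6
Marker side s = 0.207 m; corners in marker frame (Z=0):
  M0 = (-0.1035, +0.1035, 0)
  M1 = (+0.1035, +0.1035, 0)
  M2 = (+0.1035, -0.1035, 0)
  M3 = (-0.1035, -0.1035, 0)
rvec = (-0.2055, -0.2970, -0.3474), |rvec| = θ = 0.50112 rad = 28.712°
Rodrigues: sinθ=0.48041, 1−cosθ=0.12296; R = I + sinθ·[k]× + (1−cosθ)·[k]×²:
    [+0.89772 +0.36292 -0.24977]
    [-0.30316 +0.92023 +0.24752]
    [+0.31968 -0.14649 +0.93613]
t = (-0.0373, 0.0227, 0.6278) m
M0: Pc = R·M0+t = (-0.09265, +0.14932, +0.57955); u = 670.7·(-0.09265)/0.57955 + 312.7 = 205.4771, v = 530.5·(+0.14932)/0.57955 + 232.6 = 369.2827
M1: Pc = R·M1+t = (+0.09318, +0.08657, +0.64573); u = 670.7·(+0.09318)/0.64573 + 312.7 = 409.4805, v = 530.5·(+0.08657)/0.64573 + 232.6 = 303.7199
M2: Pc = R·M2+t = (+0.01805, -0.10392, +0.67605); u = 670.7·(+0.01805)/0.67605 + 312.7 = 330.6085, v = 530.5·(-0.10392)/0.67605 + 232.6 = 151.0526
M3: Pc = R·M3+t = (-0.16778, -0.04117, +0.60987); u = 670.7·(-0.16778)/0.60987 + 312.7 = 128.1903, v = 530.5·(-0.04117)/0.60987 + 232.6 = 196.7907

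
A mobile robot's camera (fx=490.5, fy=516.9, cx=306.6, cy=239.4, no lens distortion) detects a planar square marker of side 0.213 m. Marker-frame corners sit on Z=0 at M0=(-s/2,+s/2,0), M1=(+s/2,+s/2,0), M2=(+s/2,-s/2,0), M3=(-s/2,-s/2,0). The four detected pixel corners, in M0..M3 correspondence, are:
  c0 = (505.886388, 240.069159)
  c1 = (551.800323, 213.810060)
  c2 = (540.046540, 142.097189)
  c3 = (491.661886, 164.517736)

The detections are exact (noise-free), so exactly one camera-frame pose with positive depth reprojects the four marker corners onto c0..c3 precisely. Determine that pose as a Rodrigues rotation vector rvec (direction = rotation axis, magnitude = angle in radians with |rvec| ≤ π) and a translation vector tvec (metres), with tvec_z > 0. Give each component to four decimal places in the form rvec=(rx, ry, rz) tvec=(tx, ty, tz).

rvec=(0.1643, -0.4831, -0.3389) tvec=(0.6302, -0.1353, 1.4270)

Intrinsics K: fx=490.5, fy=516.9, cx=306.6, cy=239.4
Marker side s = 0.213 m; corners in marker frame (Z=0):
  M0 = (-0.1065, +0.1065, 0)
  M1 = (+0.1065, +0.1065, 0)
  M2 = (+0.1065, -0.1065, 0)
  M3 = (-0.1065, -0.1065, 0)
Detected image corners:
  c0 = (505.886388, 240.069159) px
  c1 = (551.800323, 213.810060) px
  c2 = (540.046540, 142.097189) px
  c3 = (491.661886, 164.517736) px
Planar DLT: solve 8×8 A·h = b for H (H[2,2]=1):
  H  [+377.36467 +146.29896 +523.21234]
  H  [-57.60880 +376.52478 +190.37799]
  H  [+0.29886 +0.16369 +1.00000]
B = K⁻¹H; ‖b₁‖=0.700785, ‖b₂‖=0.700785; λ = 2/(‖b₁‖+‖b₂‖) = 1.426972, sign → tz>0 ⇒ λ=+1.426972
r₁ = λ·B[:,0] = (+0.83127,-0.35655,+0.42646); r₂ = λ·B[:,1] = (+0.27961,+0.93127,+0.23358)
r₃ = r₁×r₂ = (-0.48043,-0.07492,+0.87383); SVD([r₁ r₂ r₃]) → R = UVᵀ:
  R  [+0.83127 +0.27961 -0.48043]
  R  [-0.35655 +0.93127 -0.07492]
  R  [+0.42646 +0.23358 +0.87383]
t = (+0.63017, -0.13533, +1.42697) m
tr R = 2.636360; θ = arccos((tr R − 1)/2) = 0.612558 rad = 35.097°
axis k = ((R−Rᵀ)₃₂, (R−Rᵀ)₁₃, (R−Rᵀ)₂₁) / (2 sinθ) = (+0.268276, -0.788653, -0.553222)
rvec = θ·k = (+0.164335, -0.483096, -0.338880)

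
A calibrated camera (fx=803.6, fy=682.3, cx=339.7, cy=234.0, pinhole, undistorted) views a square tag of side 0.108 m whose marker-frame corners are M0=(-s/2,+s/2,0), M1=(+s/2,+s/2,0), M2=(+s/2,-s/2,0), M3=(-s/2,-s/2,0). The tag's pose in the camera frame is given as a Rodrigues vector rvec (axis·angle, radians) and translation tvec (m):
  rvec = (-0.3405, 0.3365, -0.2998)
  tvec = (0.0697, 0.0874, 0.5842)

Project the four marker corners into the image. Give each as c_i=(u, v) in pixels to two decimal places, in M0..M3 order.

Intrinsics K: fx=803.6, fy=682.3, cx=339.7, cy=234.0
Marker side s = 0.108 m; corners in marker frame (Z=0):
  M0 = (-0.0540, +0.0540, 0)
  M1 = (+0.0540, +0.0540, 0)
  M2 = (+0.0540, -0.0540, 0)
  M3 = (-0.0540, -0.0540, 0)
rvec = (-0.3405, 0.3365, -0.2998), |rvec| = θ = 0.56485 rad = 32.363°
Rodrigues: sinθ=0.53529, 1−cosθ=0.15533; R = I + sinθ·[k]× + (1−cosθ)·[k]×²:
    [+0.90112 +0.22833 +0.36859]
    [-0.33989 +0.89980 +0.27357]
    [-0.26919 -0.37179 +0.88843]
t = (0.0697, 0.0874, 0.5842) m
M0: Pc = R·M0+t = (+0.03337, +0.15434, +0.57866); u = 803.6·(+0.03337)/0.57866 + 339.7 = 386.0411, v = 682.3·(+0.15434)/0.57866 + 234.0 = 415.9868
M1: Pc = R·M1+t = (+0.13069, +0.11763, +0.54959); u = 803.6·(+0.13069)/0.54959 + 339.7 = 530.7935, v = 682.3·(+0.11763)/0.54959 + 234.0 = 380.0411
M2: Pc = R·M2+t = (+0.10603, +0.02046, +0.58974); u = 803.6·(+0.10603)/0.58974 + 339.7 = 484.1807, v = 682.3·(+0.02046)/0.58974 + 234.0 = 257.6674
M3: Pc = R·M3+t = (+0.00871, +0.05717, +0.61881); u = 803.6·(+0.00871)/0.61881 + 339.7 = 351.0110, v = 682.3·(+0.05717)/0.61881 + 234.0 = 297.0300

c0=(386.04, 415.99) c1=(530.79, 380.04) c2=(484.18, 257.67) c3=(351.01, 297.03)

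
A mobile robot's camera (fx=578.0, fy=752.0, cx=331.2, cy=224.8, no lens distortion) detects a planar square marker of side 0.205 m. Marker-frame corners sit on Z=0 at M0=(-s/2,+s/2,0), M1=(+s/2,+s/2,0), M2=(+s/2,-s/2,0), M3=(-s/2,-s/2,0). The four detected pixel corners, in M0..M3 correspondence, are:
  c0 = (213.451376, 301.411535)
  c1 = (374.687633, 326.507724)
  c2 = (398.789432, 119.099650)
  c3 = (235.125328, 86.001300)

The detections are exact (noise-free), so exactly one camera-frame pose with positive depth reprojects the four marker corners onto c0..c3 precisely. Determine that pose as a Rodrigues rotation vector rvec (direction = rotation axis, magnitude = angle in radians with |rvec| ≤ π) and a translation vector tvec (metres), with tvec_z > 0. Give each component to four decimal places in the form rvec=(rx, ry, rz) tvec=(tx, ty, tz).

Intrinsics K: fx=578.0, fy=752.0, cx=331.2, cy=224.8
Marker side s = 0.205 m; corners in marker frame (Z=0):
  M0 = (-0.1025, +0.1025, 0)
  M1 = (+0.1025, +0.1025, 0)
  M2 = (+0.1025, -0.1025, 0)
  M3 = (-0.1025, -0.1025, 0)
Detected image corners:
  c0 = (213.451376, 301.411535) px
  c1 = (374.687633, 326.507724) px
  c2 = (398.789432, 119.099650) px
  c3 = (235.125328, 86.001300) px
Planar DLT: solve 8×8 A·h = b for H (H[2,2]=1):
  H  [+844.71121 -82.10631 +306.82567]
  H  [+177.41497 +1051.12976 +209.56184]
  H  [+0.17129 +0.09704 +1.00000]
B = K⁻¹H; ‖b₁‖=1.386369, ‖b₂‖=1.386369; λ = 2/(‖b₁‖+‖b₂‖) = 0.721309, sign → tz>0 ⇒ λ=+0.721309
r₁ = λ·B[:,0] = (+0.98335,+0.13324,+0.12355); r₂ = λ·B[:,1] = (-0.14257,+0.98731,+0.06999)
r₃ = r₁×r₂ = (-0.11266,-0.08644,+0.98987); SVD([r₁ r₂ r₃]) → R = UVᵀ:
  R  [+0.98335 -0.14257 -0.11266]
  R  [+0.13324 +0.98731 -0.08644]
  R  [+0.12355 +0.06999 +0.98987]
t = (-0.03042, -0.01462, +0.72131) m
tr R = 2.960526; θ = arccos((tr R − 1)/2) = 0.199008 rad = 11.402°
axis k = ((R−Rᵀ)₃₂, (R−Rᵀ)₁₃, (R−Rᵀ)₂₁) / (2 sinθ) = (+0.395643, -0.597393, +0.697558)
rvec = θ·k = (+0.078736, -0.118886, +0.138820)

rvec=(0.0787, -0.1189, 0.1388) tvec=(-0.0304, -0.0146, 0.7213)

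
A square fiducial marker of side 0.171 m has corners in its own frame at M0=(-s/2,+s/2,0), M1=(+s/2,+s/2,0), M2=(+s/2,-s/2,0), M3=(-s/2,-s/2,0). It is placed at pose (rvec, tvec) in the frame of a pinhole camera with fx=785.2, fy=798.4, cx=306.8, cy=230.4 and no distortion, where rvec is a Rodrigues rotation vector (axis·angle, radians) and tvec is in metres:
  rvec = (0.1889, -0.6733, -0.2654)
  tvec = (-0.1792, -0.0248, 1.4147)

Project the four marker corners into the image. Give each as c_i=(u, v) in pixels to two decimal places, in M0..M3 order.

Intrinsics K: fx=785.2, fy=798.4, cx=306.8, cy=230.4
Marker side s = 0.171 m; corners in marker frame (Z=0):
  M0 = (-0.0855, +0.0855, 0)
  M1 = (+0.0855, +0.0855, 0)
  M2 = (+0.0855, -0.0855, 0)
  M3 = (-0.0855, -0.0855, 0)
rvec = (0.1889, -0.6733, -0.2654), |rvec| = θ = 0.74797 rad = 42.855°
Rodrigues: sinθ=0.68015, 1−cosθ=0.26693; R = I + sinθ·[k]× + (1−cosθ)·[k]×²:
    [+0.75010 +0.18065 -0.63617]
    [-0.30202 +0.94937 -0.08651]
    [+0.58833 +0.25703 +0.76668]
t = (-0.1792, -0.0248, 1.4147) m
M0: Pc = R·M0+t = (-0.22789, +0.08219, +1.38637); u = 785.2·(-0.22789)/1.38637 + 306.8 = 177.7314, v = 798.4·(+0.08219)/1.38637 + 230.4 = 277.7346
M1: Pc = R·M1+t = (-0.09962, +0.03055, +1.48698); u = 785.2·(-0.09962)/1.48698 + 306.8 = 254.1952, v = 798.4·(+0.03055)/1.48698 + 230.4 = 246.8022
M2: Pc = R·M2+t = (-0.13051, -0.13179, +1.44303); u = 785.2·(-0.13051)/1.44303 + 306.8 = 235.7837, v = 798.4·(-0.13179)/1.44303 + 230.4 = 157.4810
M3: Pc = R·M3+t = (-0.25878, -0.08015, +1.34242); u = 785.2·(-0.25878)/1.34242 + 306.8 = 155.4366, v = 798.4·(-0.08015)/1.34242 + 230.4 = 182.7321

c0=(177.73, 277.73) c1=(254.20, 246.80) c2=(235.78, 157.48) c3=(155.44, 182.73)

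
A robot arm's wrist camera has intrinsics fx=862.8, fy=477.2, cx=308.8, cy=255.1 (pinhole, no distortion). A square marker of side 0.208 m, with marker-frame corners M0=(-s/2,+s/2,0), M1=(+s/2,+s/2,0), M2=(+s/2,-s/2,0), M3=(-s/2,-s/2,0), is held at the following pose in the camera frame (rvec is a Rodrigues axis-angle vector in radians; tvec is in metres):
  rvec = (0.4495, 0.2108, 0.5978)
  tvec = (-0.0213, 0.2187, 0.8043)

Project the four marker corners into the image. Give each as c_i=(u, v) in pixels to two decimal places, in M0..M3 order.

Intrinsics K: fx=862.8, fy=477.2, cx=308.8, cy=255.1
Marker side s = 0.208 m; corners in marker frame (Z=0):
  M0 = (-0.1040, +0.1040, 0)
  M1 = (+0.1040, +0.1040, 0)
  M2 = (+0.1040, -0.1040, 0)
  M3 = (-0.1040, -0.1040, 0)
rvec = (0.4495, 0.2108, 0.5978), |rvec| = θ = 0.77708 rad = 44.523°
Rodrigues: sinθ=0.70120, 1−cosθ=0.28704; R = I + sinθ·[k]× + (1−cosθ)·[k]×²:
    [+0.80901 -0.49439 +0.31795]
    [+0.58447 +0.73409 -0.34571]
    [-0.06249 +0.46551 +0.88283]
t = (-0.0213, 0.2187, 0.8043) m
M0: Pc = R·M0+t = (-0.15685, +0.23426, +0.85921); u = 862.8·(-0.15685)/0.85921 + 308.8 = 151.2920, v = 477.2·(+0.23426)/0.85921 + 255.1 = 385.2066
M1: Pc = R·M1+t = (+0.01142, +0.35583, +0.84621); u = 862.8·(+0.01142)/0.84621 + 308.8 = 320.4445, v = 477.2·(+0.35583)/0.84621 + 255.1 = 455.7607
M2: Pc = R·M2+t = (+0.11425, +0.20314, +0.74939); u = 862.8·(+0.11425)/0.74939 + 308.8 = 440.3438, v = 477.2·(+0.20314)/0.74939 + 255.1 = 384.4564
M3: Pc = R·M3+t = (-0.05402, +0.08157, +0.76239); u = 862.8·(-0.05402)/0.76239 + 308.8 = 247.6643, v = 477.2·(+0.08157)/0.76239 + 255.1 = 306.1573

c0=(151.29, 385.21) c1=(320.44, 455.76) c2=(440.34, 384.46) c3=(247.66, 306.16)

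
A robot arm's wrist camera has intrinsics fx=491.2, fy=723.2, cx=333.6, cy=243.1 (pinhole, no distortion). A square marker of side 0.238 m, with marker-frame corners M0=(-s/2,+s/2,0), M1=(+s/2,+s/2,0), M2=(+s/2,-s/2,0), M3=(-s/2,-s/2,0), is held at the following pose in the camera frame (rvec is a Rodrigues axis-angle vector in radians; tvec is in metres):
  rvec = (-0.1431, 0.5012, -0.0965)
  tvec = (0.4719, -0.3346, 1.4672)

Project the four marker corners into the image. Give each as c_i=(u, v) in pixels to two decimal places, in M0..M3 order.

c0=(456.00, 145.88) c1=(539.16, 122.34) c2=(529.02, 6.95) c3=(448.65, 38.31)

Intrinsics K: fx=491.2, fy=723.2, cx=333.6, cy=243.1
Marker side s = 0.238 m; corners in marker frame (Z=0):
  M0 = (-0.1190, +0.1190, 0)
  M1 = (+0.1190, +0.1190, 0)
  M2 = (+0.1190, -0.1190, 0)
  M3 = (-0.1190, -0.1190, 0)
rvec = (-0.1431, 0.5012, -0.0965), |rvec| = θ = 0.53009 rad = 30.372°
Rodrigues: sinθ=0.50561, 1−cosθ=0.13724; R = I + sinθ·[k]× + (1−cosθ)·[k]×²:
    [+0.87276 +0.05701 +0.48480]
    [-0.12707 +0.98545 +0.11287]
    [-0.47131 -0.16011 +0.86731]
t = (0.4719, -0.3346, 1.4672) m
M0: Pc = R·M0+t = (+0.37483, -0.20221, +1.50423); u = 491.2·(+0.37483)/1.50423 + 333.6 = 455.9976, v = 723.2·(-0.20221)/1.50423 + 243.1 = 145.8823
M1: Pc = R·M1+t = (+0.58254, -0.23245, +1.39206); u = 491.2·(+0.58254)/1.39206 + 333.6 = 539.1554, v = 723.2·(-0.23245)/1.39206 + 243.1 = 122.3365
M2: Pc = R·M2+t = (+0.56897, -0.46699, +1.43017); u = 491.2·(+0.56897)/1.43017 + 333.6 = 529.0178, v = 723.2·(-0.46699)/1.43017 + 243.1 = 6.9547
M3: Pc = R·M3+t = (+0.36126, -0.43675, +1.54234); u = 491.2·(+0.36126)/1.54234 + 333.6 = 448.6519, v = 723.2·(-0.43675)/1.54234 + 243.1 = 38.3102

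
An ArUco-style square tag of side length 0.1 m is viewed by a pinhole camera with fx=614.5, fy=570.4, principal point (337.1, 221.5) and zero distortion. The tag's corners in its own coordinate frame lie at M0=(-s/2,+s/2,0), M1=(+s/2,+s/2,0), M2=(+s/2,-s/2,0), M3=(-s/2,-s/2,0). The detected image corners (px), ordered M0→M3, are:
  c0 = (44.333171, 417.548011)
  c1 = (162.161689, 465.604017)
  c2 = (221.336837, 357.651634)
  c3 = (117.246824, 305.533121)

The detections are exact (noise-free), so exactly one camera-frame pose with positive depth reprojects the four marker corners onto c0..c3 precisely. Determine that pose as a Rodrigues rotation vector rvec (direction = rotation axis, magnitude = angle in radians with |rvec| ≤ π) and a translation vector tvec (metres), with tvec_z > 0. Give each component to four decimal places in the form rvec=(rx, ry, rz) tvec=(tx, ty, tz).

Intrinsics K: fx=614.5, fy=570.4, cx=337.1, cy=221.5
Marker side s = 0.1 m; corners in marker frame (Z=0):
  M0 = (-0.0500, +0.0500, 0)
  M1 = (+0.0500, +0.0500, 0)
  M2 = (+0.0500, -0.0500, 0)
  M3 = (-0.0500, -0.0500, 0)
Detected image corners:
  c0 = (44.333171, 417.548011) px
  c1 = (162.161689, 465.604017) px
  c2 = (221.336837, 357.651634) px
  c3 = (117.246824, 305.533121) px
Planar DLT: solve 8×8 A·h = b for H (H[2,2]=1):
  H  [+1206.89273 -767.09343 +139.62911]
  H  [+785.52356 +789.38220 +385.30076]
  H  [+0.73422 -0.80114 +1.00000]
B = K⁻¹H; ‖b₁‖=2.041839, ‖b₂‖=2.041839; λ = 2/(‖b₁‖+‖b₂‖) = 0.489755, sign → tz>0 ⇒ λ=+0.489755
r₁ = λ·B[:,0] = (+0.76463,+0.53483,+0.35959); r₂ = λ·B[:,1] = (-0.39613,+0.83014,-0.39236)
r₃ = r₁×r₂ = (-0.50835,+0.15757,+0.84661); SVD([r₁ r₂ r₃]) → R = UVᵀ:
  R  [+0.76463 -0.39613 -0.50835]
  R  [+0.53483 +0.83014 +0.15757]
  R  [+0.35959 -0.39236 +0.84661]
t = (-0.15738, +0.14064, +0.48975) m
tr R = 2.441379; θ = arccos((tr R − 1)/2) = 0.766000 rad = 43.889°
axis k = ((R−Rᵀ)₃₂, (R−Rᵀ)₁₃, (R−Rᵀ)₂₁) / (2 sinθ) = (-0.396628, -0.625987, +0.671436)
rvec = θ·k = (-0.303817, -0.479506, +0.514320)

rvec=(-0.3038, -0.4795, 0.5143) tvec=(-0.1574, 0.1406, 0.4898)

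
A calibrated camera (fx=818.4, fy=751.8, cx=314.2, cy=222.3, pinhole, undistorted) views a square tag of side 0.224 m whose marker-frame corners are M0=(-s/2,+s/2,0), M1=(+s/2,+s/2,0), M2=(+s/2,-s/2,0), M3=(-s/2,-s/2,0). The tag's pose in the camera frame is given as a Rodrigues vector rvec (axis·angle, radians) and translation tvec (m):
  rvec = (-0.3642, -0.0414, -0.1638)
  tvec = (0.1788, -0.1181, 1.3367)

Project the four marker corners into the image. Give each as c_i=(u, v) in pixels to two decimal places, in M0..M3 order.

c0=(369.46, 223.53) c1=(507.27, 203.91) c2=(474.19, 92.83) c3=(343.92, 110.06)

Intrinsics K: fx=818.4, fy=751.8, cx=314.2, cy=222.3
Marker side s = 0.224 m; corners in marker frame (Z=0):
  M0 = (-0.1120, +0.1120, 0)
  M1 = (+0.1120, +0.1120, 0)
  M2 = (+0.1120, -0.1120, 0)
  M3 = (-0.1120, -0.1120, 0)
rvec = (-0.3642, -0.0414, -0.1638), |rvec| = θ = 0.40148 rad = 23.003°
Rodrigues: sinθ=0.39078, 1−cosθ=0.07952; R = I + sinθ·[k]× + (1−cosθ)·[k]×²:
    [+0.98592 +0.16687 -0.01087]
    [-0.15200 +0.92133 +0.35784]
    [+0.06973 -0.35115 +0.93372]
t = (0.1788, -0.1181, 1.3367) m
M0: Pc = R·M0+t = (+0.08707, +0.00211, +1.28956); u = 818.4·(+0.08707)/1.28956 + 314.2 = 369.4556, v = 751.8·(+0.00211)/1.28956 + 222.3 = 223.5316
M1: Pc = R·M1+t = (+0.30791, -0.03193, +1.30518); u = 818.4·(+0.30791)/1.30518 + 314.2 = 507.2734, v = 751.8·(-0.03193)/1.30518 + 222.3 = 203.9052
M2: Pc = R·M2+t = (+0.27053, -0.23831, +1.38384); u = 818.4·(+0.27053)/1.38384 + 314.2 = 474.1929, v = 751.8·(-0.23831)/1.38384 + 222.3 = 92.8316
M3: Pc = R·M3+t = (+0.04969, -0.20427, +1.36822); u = 818.4·(+0.04969)/1.36822 + 314.2 = 343.9205, v = 751.8·(-0.20427)/1.36822 + 222.3 = 110.0617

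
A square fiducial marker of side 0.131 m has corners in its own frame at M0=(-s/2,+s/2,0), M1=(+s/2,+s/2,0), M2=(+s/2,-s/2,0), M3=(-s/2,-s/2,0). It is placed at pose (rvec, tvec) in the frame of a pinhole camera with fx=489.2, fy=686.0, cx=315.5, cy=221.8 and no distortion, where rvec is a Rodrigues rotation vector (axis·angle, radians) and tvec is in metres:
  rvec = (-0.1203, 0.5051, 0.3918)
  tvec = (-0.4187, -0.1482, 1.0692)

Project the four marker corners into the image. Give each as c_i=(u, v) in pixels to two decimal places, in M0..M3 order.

Intrinsics K: fx=489.2, fy=686.0, cx=315.5, cy=221.8
Marker side s = 0.131 m; corners in marker frame (Z=0):
  M0 = (-0.0655, +0.0655, 0)
  M1 = (+0.0655, +0.0655, 0)
  M2 = (+0.0655, -0.0655, 0)
  M3 = (-0.0655, -0.0655, 0)
rvec = (-0.1203, 0.5051, 0.3918), |rvec| = θ = 0.65047 rad = 37.269°
Rodrigues: sinθ=0.60556, 1−cosθ=0.20420; R = I + sinθ·[k]× + (1−cosθ)·[k]×²:
    [+0.80279 -0.39408 +0.44748]
    [+0.33542 +0.91893 +0.20750]
    [-0.49298 -0.01649 +0.86989]
t = (-0.4187, -0.1482, 1.0692) m
M0: Pc = R·M0+t = (-0.49709, -0.10998, +1.10041); u = 489.2·(-0.49709)/1.10041 + 315.5 = 94.5109, v = 686.0·(-0.10998)/1.10041 + 221.8 = 153.2378
M1: Pc = R·M1+t = (-0.39193, -0.06604, +1.03583); u = 489.2·(-0.39193)/1.03583 + 315.5 = 130.4003, v = 686.0·(-0.06604)/1.03583 + 221.8 = 178.0638
M2: Pc = R·M2+t = (-0.34031, -0.18642, +1.03799); u = 489.2·(-0.34031)/1.03799 + 315.5 = 155.1155, v = 686.0·(-0.18642)/1.03799 + 221.8 = 98.5966
M3: Pc = R·M3+t = (-0.44547, -0.23036, +1.10257); u = 489.2·(-0.44547)/1.10257 + 315.5 = 117.8488, v = 686.0·(-0.23036)/1.10257 + 221.8 = 78.4738

c0=(94.51, 153.24) c1=(130.40, 178.06) c2=(155.12, 98.60) c3=(117.85, 78.47)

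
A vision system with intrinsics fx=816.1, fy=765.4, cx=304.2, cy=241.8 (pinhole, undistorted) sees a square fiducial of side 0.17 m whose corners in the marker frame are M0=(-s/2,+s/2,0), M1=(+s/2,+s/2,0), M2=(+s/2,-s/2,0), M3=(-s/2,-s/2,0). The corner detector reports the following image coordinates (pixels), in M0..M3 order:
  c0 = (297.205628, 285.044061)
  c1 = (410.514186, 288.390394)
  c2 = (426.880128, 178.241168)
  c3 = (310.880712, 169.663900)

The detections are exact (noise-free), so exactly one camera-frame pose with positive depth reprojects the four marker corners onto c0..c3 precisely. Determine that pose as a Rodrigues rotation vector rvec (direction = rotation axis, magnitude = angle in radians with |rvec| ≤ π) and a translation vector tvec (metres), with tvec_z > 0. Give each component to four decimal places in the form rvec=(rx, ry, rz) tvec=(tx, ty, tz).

Intrinsics K: fx=816.1, fy=765.4, cx=304.2, cy=241.8
Marker side s = 0.17 m; corners in marker frame (Z=0):
  M0 = (-0.0850, +0.0850, 0)
  M1 = (+0.0850, +0.0850, 0)
  M2 = (+0.0850, -0.0850, 0)
  M3 = (-0.0850, -0.0850, 0)
Detected image corners:
  c0 = (297.205628, 285.044061) px
  c1 = (410.514186, 288.390394) px
  c2 = (426.880128, 178.241168) px
  c3 = (310.880712, 169.663900) px
Planar DLT: solve 8×8 A·h = b for H (H[2,2]=1):
  H  [+769.62877 -26.15810 +362.54515]
  H  [+95.59342 +702.73440 +231.22893]
  H  [+0.26375 +0.17261 +1.00000]
B = K⁻¹H; ‖b₁‖=0.885938, ‖b₂‖=0.885938; λ = 2/(‖b₁‖+‖b₂‖) = 1.128747, sign → tz>0 ⇒ λ=+1.128747
r₁ = λ·B[:,0] = (+0.95350,+0.04693,+0.29770); r₂ = λ·B[:,1] = (-0.10880,+0.97478,+0.19483)
r₃ = r₁×r₂ = (-0.28105,-0.21816,+0.93457); SVD([r₁ r₂ r₃]) → R = UVᵀ:
  R  [+0.95350 -0.10880 -0.28105]
  R  [+0.04693 +0.97478 -0.21816]
  R  [+0.29770 +0.19483 +0.93457]
t = (+0.08070, -0.01559, +1.12875) m
tr R = 2.862855; θ = arccos((tr R − 1)/2) = 0.372480 rad = 21.342°
axis k = ((R−Rᵀ)₃₂, (R−Rᵀ)₁₃, (R−Rᵀ)₂₁) / (2 sinθ) = (+0.567412, -0.795152, +0.213954)
rvec = θ·k = (+0.211350, -0.296178, +0.079694)

rvec=(0.2113, -0.2962, 0.0797) tvec=(0.0807, -0.0156, 1.1287)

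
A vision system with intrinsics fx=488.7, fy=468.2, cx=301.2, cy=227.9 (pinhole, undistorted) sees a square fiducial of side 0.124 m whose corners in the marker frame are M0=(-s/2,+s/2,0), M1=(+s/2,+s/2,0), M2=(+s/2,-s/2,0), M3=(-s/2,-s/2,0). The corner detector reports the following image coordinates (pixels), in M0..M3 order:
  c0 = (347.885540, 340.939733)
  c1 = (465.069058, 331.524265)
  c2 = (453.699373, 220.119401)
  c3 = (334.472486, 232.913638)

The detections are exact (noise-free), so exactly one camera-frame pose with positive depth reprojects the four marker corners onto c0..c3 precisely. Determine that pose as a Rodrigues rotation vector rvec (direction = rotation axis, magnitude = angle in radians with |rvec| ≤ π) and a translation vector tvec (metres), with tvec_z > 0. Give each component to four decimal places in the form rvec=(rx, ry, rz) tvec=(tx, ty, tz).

Intrinsics K: fx=488.7, fy=468.2, cx=301.2, cy=227.9
Marker side s = 0.124 m; corners in marker frame (Z=0):
  M0 = (-0.0620, +0.0620, 0)
  M1 = (+0.0620, +0.0620, 0)
  M2 = (+0.0620, -0.0620, 0)
  M3 = (-0.0620, -0.0620, 0)
Detected image corners:
  c0 = (347.885540, 340.939733) px
  c1 = (465.069058, 331.524265) px
  c2 = (453.699373, 220.119401) px
  c3 = (334.472486, 232.913638) px
Planar DLT: solve 8×8 A·h = b for H (H[2,2]=1):
  H  [+860.40557 +165.57728 +399.49516]
  H  [-154.63481 +930.66911 +282.01084]
  H  [-0.23178 +0.16371 +1.00000]
B = K⁻¹H; ‖b₁‖=1.929806, ‖b₂‖=1.929806; λ = 2/(‖b₁‖+‖b₂‖) = 0.518187, sign → tz>0 ⇒ λ=+0.518187
r₁ = λ·B[:,0] = (+0.98635,-0.11268,-0.12011); r₂ = λ·B[:,1] = (+0.12328,+0.98874,+0.08483)
r₃ = r₁×r₂ = (+0.10920,-0.09848,+0.98913); SVD([r₁ r₂ r₃]) → R = UVᵀ:
  R  [+0.98635 +0.12328 +0.10920]
  R  [-0.11268 +0.98874 -0.09848]
  R  [-0.12011 +0.08483 +0.98913]
t = (+0.10423, +0.05989, +0.51819) m
tr R = 2.964214; θ = arccos((tr R − 1)/2) = 0.189454 rad = 10.855°
axis k = ((R−Rᵀ)₃₂, (R−Rᵀ)₁₃, (R−Rᵀ)₂₁) / (2 sinθ) = (+0.486690, +0.608802, -0.626492)
rvec = θ·k = (+0.092205, +0.115340, -0.118692)

rvec=(0.0922, 0.1153, -0.1187) tvec=(0.1042, 0.0599, 0.5182)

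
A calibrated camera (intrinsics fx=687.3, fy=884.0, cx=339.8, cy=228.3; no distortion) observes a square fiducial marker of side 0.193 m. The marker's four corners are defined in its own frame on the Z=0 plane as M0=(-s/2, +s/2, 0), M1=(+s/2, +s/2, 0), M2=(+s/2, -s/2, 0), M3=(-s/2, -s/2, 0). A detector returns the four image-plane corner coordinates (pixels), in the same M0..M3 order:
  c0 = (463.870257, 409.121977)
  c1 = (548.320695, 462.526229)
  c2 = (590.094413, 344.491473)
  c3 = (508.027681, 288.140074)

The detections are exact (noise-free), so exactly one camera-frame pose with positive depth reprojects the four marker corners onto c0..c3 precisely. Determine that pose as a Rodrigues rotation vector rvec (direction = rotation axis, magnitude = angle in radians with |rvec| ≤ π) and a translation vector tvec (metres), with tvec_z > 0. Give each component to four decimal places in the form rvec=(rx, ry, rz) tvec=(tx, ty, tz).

Intrinsics K: fx=687.3, fy=884.0, cx=339.8, cy=228.3
Marker side s = 0.193 m; corners in marker frame (Z=0):
  M0 = (-0.0965, +0.0965, 0)
  M1 = (+0.0965, +0.0965, 0)
  M2 = (+0.0965, -0.0965, 0)
  M3 = (-0.0965, -0.0965, 0)
Detected image corners:
  c0 = (463.870257, 409.121977) px
  c1 = (548.320695, 462.526229) px
  c2 = (590.094413, 344.491473) px
  c3 = (508.027681, 288.140074) px
Planar DLT: solve 8×8 A·h = b for H (H[2,2]=1):
  H  [+514.90235 -257.67141 +528.35256]
  H  [+343.94681 +594.04441 +376.10513]
  H  [+0.15837 -0.06662 +1.00000]
B = K⁻¹H; ‖b₁‖=0.772255, ‖b₂‖=0.772255; λ = 2/(‖b₁‖+‖b₂‖) = 1.294909, sign → tz>0 ⇒ λ=+1.294909
r₁ = λ·B[:,0] = (+0.86872,+0.45086,+0.20507); r₂ = λ·B[:,1] = (-0.44282,+0.89245,-0.08626)
r₃ = r₁×r₂ = (-0.22191,-0.01587,+0.97494); SVD([r₁ r₂ r₃]) → R = UVᵀ:
  R  [+0.86872 -0.44282 -0.22191]
  R  [+0.45086 +0.89245 -0.01587]
  R  [+0.20507 -0.08626 +0.97494]
t = (+0.35524, +0.21651, +1.29491) m
tr R = 2.736108; θ = arccos((tr R − 1)/2) = 0.519527 rad = 29.767°
axis k = ((R−Rᵀ)₃₂, (R−Rᵀ)₁₃, (R−Rᵀ)₂₁) / (2 sinθ) = (-0.070896, -0.430014, +0.900034)
rvec = θ·k = (-0.036832, -0.223404, +0.467593)

rvec=(-0.0368, -0.2234, 0.4676) tvec=(0.3552, 0.2165, 1.2949)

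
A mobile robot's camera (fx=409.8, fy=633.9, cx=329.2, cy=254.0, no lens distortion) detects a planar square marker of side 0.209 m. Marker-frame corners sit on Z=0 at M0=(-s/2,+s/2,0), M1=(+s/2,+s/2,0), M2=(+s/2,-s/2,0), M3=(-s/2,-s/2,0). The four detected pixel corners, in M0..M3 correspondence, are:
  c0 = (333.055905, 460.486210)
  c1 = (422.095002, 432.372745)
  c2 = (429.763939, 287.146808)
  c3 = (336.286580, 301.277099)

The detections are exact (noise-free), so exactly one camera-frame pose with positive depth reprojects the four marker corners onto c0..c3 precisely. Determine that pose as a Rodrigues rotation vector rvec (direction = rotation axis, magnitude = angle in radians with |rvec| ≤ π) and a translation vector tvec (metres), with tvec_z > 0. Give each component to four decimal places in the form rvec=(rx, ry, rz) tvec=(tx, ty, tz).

Intrinsics K: fx=409.8, fy=633.9, cx=329.2, cy=254.0
Marker side s = 0.209 m; corners in marker frame (Z=0):
  M0 = (-0.1045, +0.1045, 0)
  M1 = (+0.1045, +0.1045, 0)
  M2 = (+0.1045, -0.1045, 0)
  M3 = (-0.1045, -0.1045, 0)
Detected image corners:
  c0 = (333.055905, 460.486210) px
  c1 = (422.095002, 432.372745) px
  c2 = (429.763939, 287.146808) px
  c3 = (336.286580, 301.277099) px
Planar DLT: solve 8×8 A·h = b for H (H[2,2]=1):
  H  [+617.28744 +72.69718 +382.49458]
  H  [+74.21251 +823.34523 +371.87236]
  H  [+0.47577 +0.26111 +1.00000]
B = K⁻¹H; ‖b₁‖=1.222871, ‖b₂‖=1.222871; λ = 2/(‖b₁‖+‖b₂‖) = 0.817748, sign → tz>0 ⇒ λ=+0.817748
r₁ = λ·B[:,0] = (+0.91925,-0.06016,+0.38906); r₂ = λ·B[:,1] = (-0.02646,+0.97658,+0.21352)
r₃ = r₁×r₂ = (-0.39279,-0.20658,+0.89613); SVD([r₁ r₂ r₃]) → R = UVᵀ:
  R  [+0.91925 -0.02646 -0.39279]
  R  [-0.06016 +0.97658 -0.20658]
  R  [+0.38906 +0.21352 +0.89613]
t = (+0.10635, +0.15206, +0.81775) m
tr R = 2.791952; θ = arccos((tr R − 1)/2) = 0.460172 rad = 26.366°
axis k = ((R−Rᵀ)₃₂, (R−Rᵀ)₁₃, (R−Rᵀ)₂₁) / (2 sinθ) = (+0.472975, -0.880259, -0.037937)
rvec = θ·k = (+0.217650, -0.405071, -0.017458)

rvec=(0.2176, -0.4051, -0.0175) tvec=(0.1063, 0.1521, 0.8177)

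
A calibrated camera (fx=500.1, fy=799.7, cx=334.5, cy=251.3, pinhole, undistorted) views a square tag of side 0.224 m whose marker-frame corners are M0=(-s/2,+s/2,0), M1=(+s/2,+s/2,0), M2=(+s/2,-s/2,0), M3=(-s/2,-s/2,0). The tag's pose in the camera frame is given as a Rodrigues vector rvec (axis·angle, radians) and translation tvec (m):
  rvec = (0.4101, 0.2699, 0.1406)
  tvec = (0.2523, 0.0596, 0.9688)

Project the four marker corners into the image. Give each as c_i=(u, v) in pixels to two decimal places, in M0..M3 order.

c0=(400.04, 359.02) c1=(511.58, 398.81) c2=(539.80, 232.61) c3=(415.90, 197.98)

Intrinsics K: fx=500.1, fy=799.7, cx=334.5, cy=251.3
Marker side s = 0.224 m; corners in marker frame (Z=0):
  M0 = (-0.1120, +0.1120, 0)
  M1 = (+0.1120, +0.1120, 0)
  M2 = (+0.1120, -0.1120, 0)
  M3 = (-0.1120, -0.1120, 0)
rvec = (0.4101, 0.2699, 0.1406), |rvec| = θ = 0.51068 rad = 29.260°
Rodrigues: sinθ=0.48877, 1−cosθ=0.12759; R = I + sinθ·[k]× + (1−cosθ)·[k]×²:
    [+0.95469 -0.08042 +0.28653]
    [+0.18872 +0.90805 -0.37394]
    [-0.23011 +0.41107 +0.88208]
t = (0.2523, 0.0596, 0.9688) m
M0: Pc = R·M0+t = (+0.13637, +0.14017, +1.04061); u = 500.1·(+0.13637)/1.04061 + 334.5 = 400.0360, v = 799.7·(+0.14017)/1.04061 + 251.3 = 359.0154
M1: Pc = R·M1+t = (+0.35022, +0.18244, +0.98907); u = 500.1·(+0.35022)/0.98907 + 334.5 = 511.5803, v = 799.7·(+0.18244)/0.98907 + 251.3 = 398.8083
M2: Pc = R·M2+t = (+0.36823, -0.02097, +0.89699); u = 500.1·(+0.36823)/0.89699 + 334.5 = 539.8015, v = 799.7·(-0.02097)/0.89699 + 251.3 = 232.6088
M3: Pc = R·M3+t = (+0.15438, -0.06324, +0.94853); u = 500.1·(+0.15438)/0.94853 + 334.5 = 415.8953, v = 799.7·(-0.06324)/0.94853 + 251.3 = 197.9845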